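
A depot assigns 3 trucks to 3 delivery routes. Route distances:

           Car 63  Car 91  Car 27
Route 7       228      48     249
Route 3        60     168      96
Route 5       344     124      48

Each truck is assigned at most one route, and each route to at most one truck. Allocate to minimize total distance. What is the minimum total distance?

Minimum total: 156 km

Optimal: Car 63→Route 3 (60 km), Car 91→Route 7 (48 km), Car 27→Route 5 (48 km) — total 60+48+48 = 156 km.
Swapping Car 91↔Car 27 (Car 91→Route 5 124 km, Car 27→Route 7 249 km) adds 277.
Checked against all permutations: 156 km is optimal.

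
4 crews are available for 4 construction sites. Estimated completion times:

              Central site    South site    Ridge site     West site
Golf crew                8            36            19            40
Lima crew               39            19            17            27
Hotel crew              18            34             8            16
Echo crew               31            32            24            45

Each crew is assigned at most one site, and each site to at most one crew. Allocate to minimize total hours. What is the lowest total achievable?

Minimum total: 67 hours

Optimal: Golf crew→Central site (8 hours), Lima crew→South site (19 hours), Hotel crew→West site (16 hours), Echo crew→Ridge site (24 hours) — total 8+19+16+24 = 67 hours.
Min-entry greedy (repeatedly take the single cheapest remaining cell) gives 80 hours, worse by 13.
Next-best assignment: Golf crew→Central site, Lima crew→Ridge site, Hotel crew→West site, Echo crew→South site = 73 hours.
Checked against all permutations: 67 hours is optimal.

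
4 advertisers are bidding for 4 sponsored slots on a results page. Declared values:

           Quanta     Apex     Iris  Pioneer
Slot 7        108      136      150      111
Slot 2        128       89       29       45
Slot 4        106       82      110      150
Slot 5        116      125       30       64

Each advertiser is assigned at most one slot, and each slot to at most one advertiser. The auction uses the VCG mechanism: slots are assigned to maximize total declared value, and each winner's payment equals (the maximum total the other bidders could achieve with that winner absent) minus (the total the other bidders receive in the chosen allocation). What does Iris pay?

Iris pays $11.

Efficient allocation: Quanta→Slot 2 ($128), Apex→Slot 5 ($125), Iris→Slot 7 ($150), Pioneer→Slot 4 ($150); total welfare W = $553.
Iris receives Slot 7 at value $150, so the others get W − 150 = $403.
Without Iris: best allocation of the remaining 3 bidders over all 4 slots is Quanta→Slot 2 ($128), Apex→Slot 7 ($136), Pioneer→Slot 4 ($150), total $414.
VCG payment = (others' best without Iris) − (others' welfare with Iris) = 414 − 403 = $11.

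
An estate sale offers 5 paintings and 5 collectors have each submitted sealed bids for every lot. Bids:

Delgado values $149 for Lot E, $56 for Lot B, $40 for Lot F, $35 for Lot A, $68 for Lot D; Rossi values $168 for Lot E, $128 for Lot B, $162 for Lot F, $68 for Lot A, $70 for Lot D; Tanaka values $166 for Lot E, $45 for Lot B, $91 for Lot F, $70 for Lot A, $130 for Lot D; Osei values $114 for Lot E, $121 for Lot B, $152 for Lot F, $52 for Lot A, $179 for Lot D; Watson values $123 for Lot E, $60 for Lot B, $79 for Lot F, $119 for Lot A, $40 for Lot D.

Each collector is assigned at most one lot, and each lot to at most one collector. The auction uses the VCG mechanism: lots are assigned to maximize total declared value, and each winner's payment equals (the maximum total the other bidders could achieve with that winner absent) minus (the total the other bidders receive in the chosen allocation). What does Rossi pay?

Efficient allocation: Delgado→Lot B ($56), Rossi→Lot F ($162), Tanaka→Lot E ($166), Osei→Lot D ($179), Watson→Lot A ($119); total welfare W = $682.
Rossi receives Lot F at value $162, so the others get W − 162 = $520.
Without Rossi: best allocation of the remaining 4 bidders over all 5 lots is Delgado→Lot E ($149), Tanaka→Lot D ($130), Osei→Lot F ($152), Watson→Lot A ($119), total $550.
VCG payment = (others' best without Rossi) − (others' welfare with Rossi) = 550 − 520 = $30.

Rossi pays $30.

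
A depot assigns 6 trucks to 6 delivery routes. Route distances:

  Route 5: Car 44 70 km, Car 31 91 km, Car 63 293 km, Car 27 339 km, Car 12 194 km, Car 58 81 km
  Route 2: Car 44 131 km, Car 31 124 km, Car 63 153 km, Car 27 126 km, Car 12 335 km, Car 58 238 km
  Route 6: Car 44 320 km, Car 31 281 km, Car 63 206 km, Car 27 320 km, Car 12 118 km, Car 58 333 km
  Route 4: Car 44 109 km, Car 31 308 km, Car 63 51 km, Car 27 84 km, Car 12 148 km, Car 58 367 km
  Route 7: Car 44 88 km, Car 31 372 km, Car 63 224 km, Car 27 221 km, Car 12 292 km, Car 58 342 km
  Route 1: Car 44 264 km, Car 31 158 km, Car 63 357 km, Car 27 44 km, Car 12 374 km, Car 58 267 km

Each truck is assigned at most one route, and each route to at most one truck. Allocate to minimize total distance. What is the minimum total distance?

Optimal: Car 44→Route 7 (88 km), Car 31→Route 2 (124 km), Car 63→Route 4 (51 km), Car 27→Route 1 (44 km), Car 12→Route 6 (118 km), Car 58→Route 5 (81 km) — total 88+124+51+44+118+81 = 506 km.
Min-entry greedy (repeatedly take the single cheapest remaining cell) gives 749 km, worse by 243.
Next-best assignment: Car 44→Route 7, Car 31→Route 1, Car 63→Route 4, Car 27→Route 2, Car 12→Route 6, Car 58→Route 5 = 622 km.
No other one-to-one assignment undercuts 506 km.

Minimum total: 506 km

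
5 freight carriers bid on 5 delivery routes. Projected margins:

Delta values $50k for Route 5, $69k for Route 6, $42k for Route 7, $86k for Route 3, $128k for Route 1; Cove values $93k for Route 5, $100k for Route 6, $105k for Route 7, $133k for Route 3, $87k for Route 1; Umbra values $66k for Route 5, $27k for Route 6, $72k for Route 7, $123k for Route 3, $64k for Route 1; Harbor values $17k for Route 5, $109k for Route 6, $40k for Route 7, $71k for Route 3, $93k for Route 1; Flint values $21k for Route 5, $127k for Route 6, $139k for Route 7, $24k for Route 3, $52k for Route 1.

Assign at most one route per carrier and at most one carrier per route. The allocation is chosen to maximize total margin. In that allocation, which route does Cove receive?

Cove receives Route 5.

Optimal: Delta→Route 1 ($128k), Cove→Route 5 ($93k), Umbra→Route 3 ($123k), Harbor→Route 6 ($109k), Flint→Route 7 ($139k) — total 128+93+123+109+139 = $592k.
Row-greedy (each carrier in turn takes its best remaining route) gives $463k, worse by 129.
Cove's own top route is Route 3 ($133k), but forcing Cove→Route 3 and reassigning the rest optimally gives only $575k — worse by 17.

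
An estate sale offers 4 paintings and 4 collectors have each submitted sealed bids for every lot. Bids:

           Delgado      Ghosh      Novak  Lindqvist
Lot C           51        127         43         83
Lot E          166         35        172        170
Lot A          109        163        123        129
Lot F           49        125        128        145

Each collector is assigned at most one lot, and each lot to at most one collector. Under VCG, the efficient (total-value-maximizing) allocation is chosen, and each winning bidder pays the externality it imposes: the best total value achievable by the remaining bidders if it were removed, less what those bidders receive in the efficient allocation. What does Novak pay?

Novak pays $36.

Efficient allocation: Delgado→Lot E ($166), Ghosh→Lot C ($127), Novak→Lot A ($123), Lindqvist→Lot F ($145); total welfare W = $561.
Novak receives Lot A at value $123, so the others get W − 123 = $438.
Without Novak: best allocation of the remaining 3 bidders over all 4 lots is Delgado→Lot E ($166), Ghosh→Lot A ($163), Lindqvist→Lot F ($145), total $474.
VCG payment = (others' best without Novak) − (others' welfare with Novak) = 474 − 438 = $36.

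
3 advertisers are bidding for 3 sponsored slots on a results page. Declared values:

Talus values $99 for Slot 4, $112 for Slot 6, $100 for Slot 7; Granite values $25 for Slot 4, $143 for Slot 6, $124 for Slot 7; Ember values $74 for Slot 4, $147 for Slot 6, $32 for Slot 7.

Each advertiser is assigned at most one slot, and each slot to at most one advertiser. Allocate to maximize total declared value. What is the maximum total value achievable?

Maximum total: $370

Optimal: Talus→Slot 4 ($99), Granite→Slot 7 ($124), Ember→Slot 6 ($147) — total 99+124+147 = $370.
Next-best assignment: Talus→Slot 7, Granite→Slot 6, Ember→Slot 4 = $317.
No other one-to-one assignment exceeds $370.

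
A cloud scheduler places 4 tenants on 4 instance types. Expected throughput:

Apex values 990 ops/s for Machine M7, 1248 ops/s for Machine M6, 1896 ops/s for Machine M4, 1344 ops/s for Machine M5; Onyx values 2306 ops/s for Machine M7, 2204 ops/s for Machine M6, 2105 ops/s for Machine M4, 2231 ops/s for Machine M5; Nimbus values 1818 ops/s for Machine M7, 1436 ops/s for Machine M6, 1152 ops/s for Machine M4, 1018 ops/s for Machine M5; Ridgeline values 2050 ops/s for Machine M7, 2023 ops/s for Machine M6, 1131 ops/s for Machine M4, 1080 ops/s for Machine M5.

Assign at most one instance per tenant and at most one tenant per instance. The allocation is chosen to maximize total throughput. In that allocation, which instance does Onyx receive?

Onyx receives Machine M5.

Optimal: Apex→Machine M4 (1896 ops/s), Onyx→Machine M5 (2231 ops/s), Nimbus→Machine M7 (1818 ops/s), Ridgeline→Machine M6 (2023 ops/s) — total 1896+2231+1818+2023 = 7968 ops/s.
Column-greedy (each instance in turn goes to its best remaining tenant) gives 7243 ops/s, worse by 725.
Onyx's own top instance is Machine M7 (2306 ops/s), but forcing Onyx→Machine M7 and reassigning the rest optimally gives only 7243 ops/s — worse by 725.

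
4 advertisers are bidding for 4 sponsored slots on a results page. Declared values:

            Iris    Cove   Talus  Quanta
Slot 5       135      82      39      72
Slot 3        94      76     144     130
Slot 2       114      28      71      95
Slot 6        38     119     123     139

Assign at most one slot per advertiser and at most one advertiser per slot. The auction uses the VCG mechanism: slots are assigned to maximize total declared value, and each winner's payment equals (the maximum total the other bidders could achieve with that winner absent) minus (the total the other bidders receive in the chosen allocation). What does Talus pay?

Talus pays $35.

Efficient allocation: Iris→Slot 5 ($135), Cove→Slot 6 ($119), Talus→Slot 3 ($144), Quanta→Slot 2 ($95); total welfare W = $493.
Talus receives Slot 3 at value $144, so the others get W − 144 = $349.
Without Talus: best allocation of the remaining 3 bidders over all 4 slots is Iris→Slot 5 ($135), Cove→Slot 6 ($119), Quanta→Slot 3 ($130), total $384.
VCG payment = (others' best without Talus) − (others' welfare with Talus) = 384 − 349 = $35.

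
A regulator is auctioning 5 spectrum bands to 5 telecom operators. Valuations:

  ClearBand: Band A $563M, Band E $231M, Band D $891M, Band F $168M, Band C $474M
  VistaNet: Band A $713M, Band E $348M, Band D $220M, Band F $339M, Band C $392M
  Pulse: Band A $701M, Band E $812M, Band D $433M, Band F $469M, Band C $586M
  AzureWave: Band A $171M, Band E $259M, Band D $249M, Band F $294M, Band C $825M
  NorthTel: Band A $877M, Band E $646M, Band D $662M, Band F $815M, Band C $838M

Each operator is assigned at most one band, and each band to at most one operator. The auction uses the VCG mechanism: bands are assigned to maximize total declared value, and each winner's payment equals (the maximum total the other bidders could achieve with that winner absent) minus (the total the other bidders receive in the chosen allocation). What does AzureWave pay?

Efficient allocation: ClearBand→Band D ($891M), VistaNet→Band A ($713M), Pulse→Band E ($812M), AzureWave→Band C ($825M), NorthTel→Band F ($815M); total welfare W = $4056M.
AzureWave receives Band C at value $825M, so the others get W − 825 = $3231M.
Without AzureWave: best allocation of the remaining 4 bidders over all 5 bands is ClearBand→Band D ($891M), VistaNet→Band A ($713M), Pulse→Band E ($812M), NorthTel→Band C ($838M), total $3254M.
VCG payment = (others' best without AzureWave) − (others' welfare with AzureWave) = 3254 − 3231 = $23M.

AzureWave pays $23M.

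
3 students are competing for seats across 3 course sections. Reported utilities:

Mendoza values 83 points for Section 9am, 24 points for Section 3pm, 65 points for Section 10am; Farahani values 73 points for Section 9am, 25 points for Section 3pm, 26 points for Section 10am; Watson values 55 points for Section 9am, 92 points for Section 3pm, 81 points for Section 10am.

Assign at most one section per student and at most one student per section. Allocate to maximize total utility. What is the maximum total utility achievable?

Optimal: Mendoza→Section 10am (65 points), Farahani→Section 9am (73 points), Watson→Section 3pm (92 points) — total 65+73+92 = 230 points.
Row-greedy (each student in turn takes its best remaining section) gives 201 points, worse by 29.
Next-best assignment: Mendoza→Section 9am, Farahani→Section 10am, Watson→Section 3pm = 201 points.
Swapping Watson↔Farahani (Watson→Section 9am 55 points, Farahani→Section 3pm 25 points) loses 85.

Max total: 230 points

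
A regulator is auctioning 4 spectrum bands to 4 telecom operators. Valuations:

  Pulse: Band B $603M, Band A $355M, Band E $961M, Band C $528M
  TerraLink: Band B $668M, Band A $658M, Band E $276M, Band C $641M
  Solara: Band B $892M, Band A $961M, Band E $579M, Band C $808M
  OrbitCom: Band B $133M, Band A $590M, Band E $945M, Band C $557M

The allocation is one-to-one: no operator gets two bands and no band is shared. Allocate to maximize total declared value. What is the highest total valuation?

This is the linear assignment problem.
Optimal: Pulse→Band B ($603M), TerraLink→Band C ($641M), Solara→Band A ($961M), OrbitCom→Band E ($945M) — total 603+641+961+945 = $3150M.
Max-entry greedy (repeatedly take the single best remaining cell) gives $3147M, worse by 3.
Swapping Solara↔Pulse (Solara→Band B $892M, Pulse→Band A $355M) loses 317.

Maximum total: $3150M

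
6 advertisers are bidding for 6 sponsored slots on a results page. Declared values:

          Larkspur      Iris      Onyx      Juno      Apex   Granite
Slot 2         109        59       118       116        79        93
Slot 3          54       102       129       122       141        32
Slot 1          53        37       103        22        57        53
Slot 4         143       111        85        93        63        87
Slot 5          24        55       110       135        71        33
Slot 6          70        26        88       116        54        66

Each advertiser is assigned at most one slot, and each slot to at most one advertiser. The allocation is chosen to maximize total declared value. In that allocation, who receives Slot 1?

Optimal: Larkspur→Slot 2 ($109), Iris→Slot 4 ($111), Onyx→Slot 1 ($103), Juno→Slot 5 ($135), Apex→Slot 3 ($141), Granite→Slot 6 ($66) — total 109+111+103+135+141+66 = $665.
Row-greedy (each advertiser in turn takes its best remaining slot) gives $621, worse by 44.
Swapping Iris↔Granite (Iris→Slot 6 $26, Granite→Slot 4 $87) loses 64.
Onyx's own top slot is Slot 3 ($129), but forcing Onyx→Slot 3 and reassigning the rest optimally gives only $607 — worse by 58.

Onyx receives Slot 1.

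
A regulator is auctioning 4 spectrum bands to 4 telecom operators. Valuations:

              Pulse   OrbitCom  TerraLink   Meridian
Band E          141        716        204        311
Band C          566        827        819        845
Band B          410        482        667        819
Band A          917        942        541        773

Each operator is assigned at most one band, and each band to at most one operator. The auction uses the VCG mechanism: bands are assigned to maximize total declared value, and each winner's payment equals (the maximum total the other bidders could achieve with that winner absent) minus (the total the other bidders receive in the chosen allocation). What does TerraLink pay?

TerraLink pays $111M.

Efficient allocation: Pulse→Band A ($917M), OrbitCom→Band E ($716M), TerraLink→Band C ($819M), Meridian→Band B ($819M); total welfare W = $3271M.
TerraLink receives Band C at value $819M, so the others get W − 819 = $2452M.
Without TerraLink: best allocation of the remaining 3 bidders over all 4 bands is Pulse→Band A ($917M), OrbitCom→Band C ($827M), Meridian→Band B ($819M), total $2563M.
VCG payment = (others' best without TerraLink) − (others' welfare with TerraLink) = 2563 − 2452 = $111M.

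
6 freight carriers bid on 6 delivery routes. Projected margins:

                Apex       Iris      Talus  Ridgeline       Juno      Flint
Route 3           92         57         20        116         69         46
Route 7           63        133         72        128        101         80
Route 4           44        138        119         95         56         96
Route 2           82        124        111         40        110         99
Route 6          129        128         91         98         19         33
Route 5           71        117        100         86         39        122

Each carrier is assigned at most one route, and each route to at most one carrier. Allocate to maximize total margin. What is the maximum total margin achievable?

Optimal: Apex→Route 6 ($129k), Iris→Route 7 ($133k), Talus→Route 4 ($119k), Ridgeline→Route 3 ($116k), Juno→Route 2 ($110k), Flint→Route 5 ($122k) — total 129+133+119+116+110+122 = $729k.
Row-greedy (each carrier in turn takes its best remaining route) gives $697k, worse by 32.
Swapping Juno↔Talus (Juno→Route 4 $56k, Talus→Route 2 $111k) loses 62.

Maximum total: $729k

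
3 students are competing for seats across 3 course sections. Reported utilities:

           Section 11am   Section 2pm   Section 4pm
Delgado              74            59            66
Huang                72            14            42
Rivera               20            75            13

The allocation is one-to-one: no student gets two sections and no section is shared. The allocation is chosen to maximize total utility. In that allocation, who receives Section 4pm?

Delgado receives Section 4pm.

Treat this as an assignment problem: match each student to one section.
Optimal: Delgado→Section 4pm (66 points), Huang→Section 11am (72 points), Rivera→Section 2pm (75 points) — total 66+72+75 = 213 points.
Column-greedy (each section in turn goes to its best remaining student) gives 191 points, worse by 22.
Swapping Rivera↔Huang (Rivera→Section 11am 20 points, Huang→Section 2pm 14 points) loses 113.
Delgado's own top section is Section 11am (74 points), but forcing Delgado→Section 11am and reassigning the rest optimally gives only 191 points — worse by 22.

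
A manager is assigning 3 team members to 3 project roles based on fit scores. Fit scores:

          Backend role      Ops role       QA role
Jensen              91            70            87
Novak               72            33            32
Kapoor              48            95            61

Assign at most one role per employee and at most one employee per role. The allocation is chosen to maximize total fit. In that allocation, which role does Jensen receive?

This is a one-to-one assignment (maximum-weight bipartite matching).
Optimal: Jensen→QA role (87 pts), Novak→Backend role (72 pts), Kapoor→Ops role (95 pts) — total 87+72+95 = 254 pts.
Row-greedy (each employee in turn takes its best remaining role) gives 185 pts, worse by 69.
Next-best assignment: Jensen→Backend role, Novak→QA role, Kapoor→Ops role = 218 pts.
Checked against all permutations: 254 pts is optimal.
Jensen's own top role is Backend role (91 pts), but forcing Jensen→Backend role and reassigning the rest optimally gives only 218 pts — worse by 36.

Jensen receives QA role.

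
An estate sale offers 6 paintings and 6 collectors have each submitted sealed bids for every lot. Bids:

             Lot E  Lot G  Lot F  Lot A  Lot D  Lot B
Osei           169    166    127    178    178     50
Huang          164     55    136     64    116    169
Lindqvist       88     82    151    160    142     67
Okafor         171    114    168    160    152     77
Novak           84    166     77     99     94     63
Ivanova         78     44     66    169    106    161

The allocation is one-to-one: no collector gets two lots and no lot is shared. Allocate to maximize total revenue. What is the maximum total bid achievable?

Max total: $1004

This is the linear assignment problem.
Optimal: Osei→Lot D ($178), Huang→Lot B ($169), Lindqvist→Lot F ($151), Okafor→Lot E ($171), Novak→Lot G ($166), Ivanova→Lot A ($169) — total 178+169+151+171+166+169 = $1004.
Column-greedy (each lot in turn goes to its best remaining collector) gives $836, worse by 168.
Next-best assignment: Osei→Lot D, Huang→Lot E, Lindqvist→Lot A, Okafor→Lot F, Novak→Lot G, Ivanova→Lot B = $997.
Swapping Lindqvist↔Novak (Lindqvist→Lot G $82, Novak→Lot F $77) loses 158.
No other one-to-one assignment exceeds $1004.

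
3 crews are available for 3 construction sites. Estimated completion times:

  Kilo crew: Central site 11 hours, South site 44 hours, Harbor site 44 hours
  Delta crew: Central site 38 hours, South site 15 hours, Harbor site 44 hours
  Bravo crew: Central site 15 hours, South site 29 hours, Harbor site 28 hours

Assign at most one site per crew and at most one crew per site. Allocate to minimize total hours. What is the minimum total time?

Minimum total: 54 hours

Optimal: Kilo crew→Central site (11 hours), Delta crew→South site (15 hours), Bravo crew→Harbor site (28 hours) — total 11+15+28 = 54 hours.
No other one-to-one assignment undercuts 54 hours.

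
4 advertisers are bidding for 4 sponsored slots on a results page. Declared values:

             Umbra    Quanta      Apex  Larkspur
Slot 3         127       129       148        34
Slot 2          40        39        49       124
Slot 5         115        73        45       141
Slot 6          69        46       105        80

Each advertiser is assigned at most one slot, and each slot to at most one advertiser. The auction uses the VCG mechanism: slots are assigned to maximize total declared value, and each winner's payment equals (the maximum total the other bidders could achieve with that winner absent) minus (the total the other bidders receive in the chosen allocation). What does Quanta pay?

Quanta pays $43.

Efficient allocation: Umbra→Slot 5 ($115), Quanta→Slot 3 ($129), Apex→Slot 6 ($105), Larkspur→Slot 2 ($124); total welfare W = $473.
Quanta receives Slot 3 at value $129, so the others get W − 129 = $344.
Without Quanta: best allocation of the remaining 3 bidders over all 4 slots is Umbra→Slot 5 ($115), Apex→Slot 3 ($148), Larkspur→Slot 2 ($124), total $387.
VCG payment = (others' best without Quanta) − (others' welfare with Quanta) = 387 − 344 = $43.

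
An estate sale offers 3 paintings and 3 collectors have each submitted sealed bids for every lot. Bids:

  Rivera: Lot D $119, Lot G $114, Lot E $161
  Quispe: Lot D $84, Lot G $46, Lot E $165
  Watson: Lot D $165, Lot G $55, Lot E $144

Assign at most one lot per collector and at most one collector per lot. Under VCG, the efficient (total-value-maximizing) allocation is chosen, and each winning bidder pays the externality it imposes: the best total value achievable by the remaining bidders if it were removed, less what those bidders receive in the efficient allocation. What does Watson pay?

Efficient allocation: Rivera→Lot G ($114), Quispe→Lot E ($165), Watson→Lot D ($165); total welfare W = $444.
Watson receives Lot D at value $165, so the others get W − 165 = $279.
Without Watson: best allocation of the remaining 2 bidders over all 3 lots is Rivera→Lot D ($119), Quispe→Lot E ($165), total $284.
VCG payment = (others' best without Watson) − (others' welfare with Watson) = 284 − 279 = $5.

Watson pays $5.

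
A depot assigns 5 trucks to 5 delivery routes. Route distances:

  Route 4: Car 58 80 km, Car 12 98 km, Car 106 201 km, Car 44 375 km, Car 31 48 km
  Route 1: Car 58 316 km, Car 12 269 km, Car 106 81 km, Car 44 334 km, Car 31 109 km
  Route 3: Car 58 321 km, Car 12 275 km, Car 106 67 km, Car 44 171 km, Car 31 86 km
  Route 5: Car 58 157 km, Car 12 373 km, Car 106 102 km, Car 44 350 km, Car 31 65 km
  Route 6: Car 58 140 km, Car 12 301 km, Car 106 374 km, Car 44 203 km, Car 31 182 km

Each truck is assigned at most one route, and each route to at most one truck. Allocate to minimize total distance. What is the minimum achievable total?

Optimal: Car 58→Route 6 (140 km), Car 12→Route 4 (98 km), Car 106→Route 1 (81 km), Car 44→Route 3 (171 km), Car 31→Route 5 (65 km) — total 140+98+81+171+65 = 555 km.
Min-entry greedy (repeatedly take the single cheapest remaining cell) gives 874 km, worse by 319.
Checked against all permutations: 555 km is optimal.

Minimum total: 555 km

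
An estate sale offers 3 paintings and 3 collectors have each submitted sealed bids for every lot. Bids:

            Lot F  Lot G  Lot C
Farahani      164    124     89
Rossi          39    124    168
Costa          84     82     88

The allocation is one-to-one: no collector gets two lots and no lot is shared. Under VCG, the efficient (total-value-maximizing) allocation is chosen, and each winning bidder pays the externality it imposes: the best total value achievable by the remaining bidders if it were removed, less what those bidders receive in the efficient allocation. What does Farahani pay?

Farahani pays $2.

Efficient allocation: Farahani→Lot F ($164), Rossi→Lot C ($168), Costa→Lot G ($82); total welfare W = $414.
Farahani receives Lot F at value $164, so the others get W − 164 = $250.
Without Farahani: best allocation of the remaining 2 bidders over all 3 lots is Rossi→Lot C ($168), Costa→Lot F ($84), total $252.
VCG payment = (others' best without Farahani) − (others' welfare with Farahani) = 252 − 250 = $2.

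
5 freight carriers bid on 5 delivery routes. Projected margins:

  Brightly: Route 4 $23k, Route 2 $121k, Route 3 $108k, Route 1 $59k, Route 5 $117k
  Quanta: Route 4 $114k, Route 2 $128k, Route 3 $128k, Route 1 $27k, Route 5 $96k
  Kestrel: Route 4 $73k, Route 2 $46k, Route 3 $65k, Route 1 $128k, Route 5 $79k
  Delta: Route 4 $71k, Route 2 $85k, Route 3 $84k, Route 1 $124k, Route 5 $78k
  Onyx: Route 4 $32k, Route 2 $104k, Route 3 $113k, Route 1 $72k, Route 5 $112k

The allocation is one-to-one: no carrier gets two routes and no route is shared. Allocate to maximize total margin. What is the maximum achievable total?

This is a one-to-one assignment (maximum-weight bipartite matching).
Optimal: Brightly→Route 2 ($121k), Quanta→Route 3 ($128k), Kestrel→Route 1 ($128k), Delta→Route 4 ($71k), Onyx→Route 5 ($112k) — total 121+128+128+71+112 = $560k.
Column-greedy (each route in turn goes to its best remaining carrier) gives $554k, worse by 6.
Next-best assignment: Brightly→Route 2, Quanta→Route 4, Kestrel→Route 1, Delta→Route 3, Onyx→Route 5 = $559k.

Maximum total: $560k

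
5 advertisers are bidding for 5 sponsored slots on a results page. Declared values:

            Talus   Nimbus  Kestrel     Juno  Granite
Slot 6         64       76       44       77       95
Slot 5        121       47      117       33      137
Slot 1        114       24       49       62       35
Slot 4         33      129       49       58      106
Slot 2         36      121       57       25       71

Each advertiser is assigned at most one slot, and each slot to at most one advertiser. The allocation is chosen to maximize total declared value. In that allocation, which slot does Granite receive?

Optimal: Talus→Slot 1 ($114), Nimbus→Slot 2 ($121), Kestrel→Slot 5 ($117), Juno→Slot 6 ($77), Granite→Slot 4 ($106) — total 114+121+117+77+106 = $535.
Max-entry greedy (repeatedly take the single best remaining cell) gives $514, worse by 21.
Granite's own top slot is Slot 5 ($137), but forcing Granite→Slot 5 and reassigning the rest optimally gives only $514 — worse by 21.

Granite receives Slot 4.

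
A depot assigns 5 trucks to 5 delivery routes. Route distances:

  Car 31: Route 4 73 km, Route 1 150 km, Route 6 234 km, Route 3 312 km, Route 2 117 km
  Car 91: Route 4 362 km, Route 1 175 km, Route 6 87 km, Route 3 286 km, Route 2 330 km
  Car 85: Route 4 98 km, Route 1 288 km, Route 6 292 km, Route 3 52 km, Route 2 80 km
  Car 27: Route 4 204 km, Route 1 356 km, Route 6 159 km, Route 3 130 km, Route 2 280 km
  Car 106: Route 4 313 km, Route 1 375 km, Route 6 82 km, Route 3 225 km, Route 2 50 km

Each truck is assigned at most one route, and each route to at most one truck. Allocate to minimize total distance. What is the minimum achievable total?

Min total: 509 km

This is the linear assignment problem.
Optimal: Car 31→Route 4 (73 km), Car 91→Route 1 (175 km), Car 85→Route 3 (52 km), Car 27→Route 6 (159 km), Car 106→Route 2 (50 km) — total 73+175+52+159+50 = 509 km.
Next-best assignment: Car 31→Route 1, Car 91→Route 6, Car 85→Route 4, Car 27→Route 3, Car 106→Route 2 = 515 km.
Swapping Car 31↔Car 106 (Car 31→Route 2 117 km, Car 106→Route 4 313 km) adds 307.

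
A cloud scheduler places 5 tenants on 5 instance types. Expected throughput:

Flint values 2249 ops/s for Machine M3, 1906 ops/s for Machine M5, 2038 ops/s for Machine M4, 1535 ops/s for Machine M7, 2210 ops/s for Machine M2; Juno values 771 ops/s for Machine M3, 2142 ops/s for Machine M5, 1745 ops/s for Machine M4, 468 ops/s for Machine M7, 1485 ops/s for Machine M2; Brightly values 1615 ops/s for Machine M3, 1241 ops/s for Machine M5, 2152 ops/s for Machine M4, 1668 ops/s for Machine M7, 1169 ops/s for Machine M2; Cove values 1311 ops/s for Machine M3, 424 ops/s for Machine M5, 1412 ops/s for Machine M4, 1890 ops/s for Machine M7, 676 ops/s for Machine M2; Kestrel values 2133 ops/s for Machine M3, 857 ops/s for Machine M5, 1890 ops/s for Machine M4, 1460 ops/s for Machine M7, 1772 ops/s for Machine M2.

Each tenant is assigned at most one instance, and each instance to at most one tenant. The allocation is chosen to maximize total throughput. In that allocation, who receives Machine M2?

This is a one-to-one assignment (maximum-weight bipartite matching).
Optimal: Flint→Machine M2 (2210 ops/s), Juno→Machine M5 (2142 ops/s), Brightly→Machine M4 (2152 ops/s), Cove→Machine M7 (1890 ops/s), Kestrel→Machine M3 (2133 ops/s) — total 2210+2142+2152+1890+2133 = 10527 ops/s.
Column-greedy (each instance in turn goes to its best remaining tenant) gives 10205 ops/s, worse by 322.
Next-best assignment: Flint→Machine M3, Juno→Machine M5, Brightly→Machine M4, Cove→Machine M7, Kestrel→Machine M2 = 10205 ops/s.
Swapping Brightly↔Flint (Brightly→Machine M2 1169 ops/s, Flint→Machine M4 2038 ops/s) loses 1155.
Flint's own top instance is Machine M3 (2249 ops/s), but forcing Flint→Machine M3 and reassigning the rest optimally gives only 10205 ops/s — worse by 322.

Flint receives Machine M2.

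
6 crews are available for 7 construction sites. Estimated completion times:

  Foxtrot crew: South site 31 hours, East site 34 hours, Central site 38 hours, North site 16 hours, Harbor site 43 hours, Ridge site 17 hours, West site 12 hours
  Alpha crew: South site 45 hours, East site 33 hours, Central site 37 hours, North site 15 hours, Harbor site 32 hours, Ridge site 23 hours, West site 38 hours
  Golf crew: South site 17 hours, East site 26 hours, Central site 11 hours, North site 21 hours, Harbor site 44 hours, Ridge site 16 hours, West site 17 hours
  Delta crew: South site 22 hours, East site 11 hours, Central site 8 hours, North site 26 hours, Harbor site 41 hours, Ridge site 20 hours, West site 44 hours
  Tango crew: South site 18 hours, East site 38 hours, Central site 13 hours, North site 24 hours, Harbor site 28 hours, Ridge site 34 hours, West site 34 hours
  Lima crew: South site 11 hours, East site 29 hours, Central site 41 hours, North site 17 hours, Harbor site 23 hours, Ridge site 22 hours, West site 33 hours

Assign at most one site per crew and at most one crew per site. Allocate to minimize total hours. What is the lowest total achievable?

Minimum total: 78 hours

Optimal: Foxtrot crew→West site (12 hours), Alpha crew→North site (15 hours), Golf crew→Ridge site (16 hours), Delta crew→East site (11 hours), Tango crew→Central site (13 hours), Lima crew→South site (11 hours) — total 12+15+16+11+13+11 = 78 hours.
Row-greedy (each crew in turn takes its cheapest remaining site) gives 89 hours, worse by 11.
Next-best assignment: Foxtrot crew→Ridge site, Alpha crew→North site, Golf crew→West site, Delta crew→East site, Tango crew→Central site, Lima crew→South site = 84 hours.
Checked against all permutations: 78 hours is optimal.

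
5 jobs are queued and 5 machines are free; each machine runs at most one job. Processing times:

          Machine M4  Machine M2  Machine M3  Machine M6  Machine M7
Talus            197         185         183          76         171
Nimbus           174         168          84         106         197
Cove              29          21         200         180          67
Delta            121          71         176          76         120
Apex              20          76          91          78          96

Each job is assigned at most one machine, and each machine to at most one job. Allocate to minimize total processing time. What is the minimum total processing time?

Minimum total: 318 min

Optimal: Talus→Machine M6 (76 min), Nimbus→Machine M3 (84 min), Cove→Machine M7 (67 min), Delta→Machine M2 (71 min), Apex→Machine M4 (20 min) — total 76+84+67+71+20 = 318 min.
Row-greedy (each job in turn takes its cheapest remaining machine) gives 321 min, worse by 3.
Next-best assignment: Talus→Machine M6, Nimbus→Machine M3, Cove→Machine M2, Delta→Machine M7, Apex→Machine M4 = 321 min.
Swapping Nimbus↔Cove (Nimbus→Machine M7 197 min, Cove→Machine M3 200 min) adds 246.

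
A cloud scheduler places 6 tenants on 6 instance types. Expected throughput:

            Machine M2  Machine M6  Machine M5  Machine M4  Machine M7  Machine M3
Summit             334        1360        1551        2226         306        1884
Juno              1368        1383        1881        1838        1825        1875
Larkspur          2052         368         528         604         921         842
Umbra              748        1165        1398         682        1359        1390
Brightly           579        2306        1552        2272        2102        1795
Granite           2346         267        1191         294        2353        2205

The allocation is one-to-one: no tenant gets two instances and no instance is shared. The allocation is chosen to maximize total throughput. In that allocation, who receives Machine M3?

Juno receives Machine M3.

Optimal: Summit→Machine M4 (2226 ops/s), Juno→Machine M3 (1875 ops/s), Larkspur→Machine M2 (2052 ops/s), Umbra→Machine M5 (1398 ops/s), Brightly→Machine M6 (2306 ops/s), Granite→Machine M7 (2353 ops/s) — total 2226+1875+2052+1398+2306+2353 = 12210 ops/s.
Row-greedy (each tenant in turn takes its best remaining instance) gives 12208 ops/s, worse by 2.
No other one-to-one assignment exceeds 12210 ops/s.
Juno's own top instance is Machine M5 (1881 ops/s), but forcing Juno→Machine M5 and reassigning the rest optimally gives only 12208 ops/s — worse by 2.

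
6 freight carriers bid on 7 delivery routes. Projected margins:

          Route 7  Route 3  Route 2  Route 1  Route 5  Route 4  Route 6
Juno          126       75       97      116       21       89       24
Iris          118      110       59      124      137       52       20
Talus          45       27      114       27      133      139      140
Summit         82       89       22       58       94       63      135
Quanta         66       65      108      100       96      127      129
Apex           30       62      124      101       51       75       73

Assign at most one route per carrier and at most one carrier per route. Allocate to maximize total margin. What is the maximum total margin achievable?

Optimal: Juno→Route 7 ($126k), Iris→Route 1 ($124k), Talus→Route 5 ($133k), Summit→Route 6 ($135k), Quanta→Route 4 ($127k), Apex→Route 2 ($124k) — total 126+124+133+135+127+124 = $769k.
Column-greedy (each route in turn goes to its best remaining carrier) gives $656k, worse by 113.
Next-best assignment: Juno→Route 7, Iris→Route 5, Talus→Route 4, Summit→Route 6, Quanta→Route 1, Apex→Route 2 = $761k.
Checked against all permutations: $769k is optimal.

Maximum total: $769k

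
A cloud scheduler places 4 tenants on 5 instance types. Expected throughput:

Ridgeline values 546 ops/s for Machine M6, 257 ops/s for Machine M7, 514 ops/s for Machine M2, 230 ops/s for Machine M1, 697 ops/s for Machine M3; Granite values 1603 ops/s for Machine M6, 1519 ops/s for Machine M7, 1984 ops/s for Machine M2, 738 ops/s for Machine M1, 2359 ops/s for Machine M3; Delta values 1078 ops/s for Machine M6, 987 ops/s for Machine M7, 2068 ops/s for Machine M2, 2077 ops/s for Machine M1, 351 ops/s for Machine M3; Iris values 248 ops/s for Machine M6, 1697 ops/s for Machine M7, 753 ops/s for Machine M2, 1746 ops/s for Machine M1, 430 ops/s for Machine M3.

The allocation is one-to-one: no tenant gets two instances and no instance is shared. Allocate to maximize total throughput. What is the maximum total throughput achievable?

Maximum total: 6719 ops/s

This is a one-to-one assignment (maximum-weight bipartite matching).
Optimal: Ridgeline→Machine M6 (546 ops/s), Granite→Machine M3 (2359 ops/s), Delta→Machine M2 (2068 ops/s), Iris→Machine M1 (1746 ops/s) — total 546+2359+2068+1746 = 6719 ops/s.
Max-entry greedy (repeatedly take the single best remaining cell) gives 6679 ops/s, worse by 40.
Swapping Granite↔Delta (Granite→Machine M2 1984 ops/s, Delta→Machine M3 351 ops/s) loses 2092.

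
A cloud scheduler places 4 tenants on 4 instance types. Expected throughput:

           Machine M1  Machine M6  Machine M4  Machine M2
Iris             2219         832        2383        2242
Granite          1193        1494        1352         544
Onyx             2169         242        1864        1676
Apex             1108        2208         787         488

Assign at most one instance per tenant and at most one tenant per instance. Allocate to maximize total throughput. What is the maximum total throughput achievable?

This is the linear assignment problem.
Optimal: Iris→Machine M2 (2242 ops/s), Granite→Machine M4 (1352 ops/s), Onyx→Machine M1 (2169 ops/s), Apex→Machine M6 (2208 ops/s) — total 2242+1352+2169+2208 = 7971 ops/s.
Max-entry greedy (repeatedly take the single best remaining cell) gives 7304 ops/s, worse by 667.
Next-best assignment: Iris→Machine M2, Granite→Machine M1, Onyx→Machine M4, Apex→Machine M6 = 7507 ops/s.

Max total: 7971 ops/s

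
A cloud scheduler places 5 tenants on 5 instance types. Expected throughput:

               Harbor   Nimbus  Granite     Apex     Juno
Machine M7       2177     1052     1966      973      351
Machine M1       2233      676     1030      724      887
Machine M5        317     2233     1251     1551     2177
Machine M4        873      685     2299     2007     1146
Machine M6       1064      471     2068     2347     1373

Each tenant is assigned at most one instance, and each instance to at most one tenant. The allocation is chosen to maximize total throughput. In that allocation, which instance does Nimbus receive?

This is a one-to-one assignment (maximum-weight bipartite matching).
Optimal: Harbor→Machine M1 (2233 ops/s), Nimbus→Machine M7 (1052 ops/s), Granite→Machine M4 (2299 ops/s), Apex→Machine M6 (2347 ops/s), Juno→Machine M5 (2177 ops/s) — total 2233+1052+2299+2347+2177 = 10108 ops/s.
Row-greedy (each tenant in turn takes its best remaining instance) gives 9463 ops/s, worse by 645.
Swapping Juno↔Granite (Juno→Machine M4 1146 ops/s, Granite→Machine M5 1251 ops/s) loses 2079.
Nimbus's own top instance is Machine M5 (2233 ops/s), but forcing Nimbus→Machine M5 and reassigning the rest optimally gives only 9943 ops/s — worse by 165.

Nimbus receives Machine M7.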